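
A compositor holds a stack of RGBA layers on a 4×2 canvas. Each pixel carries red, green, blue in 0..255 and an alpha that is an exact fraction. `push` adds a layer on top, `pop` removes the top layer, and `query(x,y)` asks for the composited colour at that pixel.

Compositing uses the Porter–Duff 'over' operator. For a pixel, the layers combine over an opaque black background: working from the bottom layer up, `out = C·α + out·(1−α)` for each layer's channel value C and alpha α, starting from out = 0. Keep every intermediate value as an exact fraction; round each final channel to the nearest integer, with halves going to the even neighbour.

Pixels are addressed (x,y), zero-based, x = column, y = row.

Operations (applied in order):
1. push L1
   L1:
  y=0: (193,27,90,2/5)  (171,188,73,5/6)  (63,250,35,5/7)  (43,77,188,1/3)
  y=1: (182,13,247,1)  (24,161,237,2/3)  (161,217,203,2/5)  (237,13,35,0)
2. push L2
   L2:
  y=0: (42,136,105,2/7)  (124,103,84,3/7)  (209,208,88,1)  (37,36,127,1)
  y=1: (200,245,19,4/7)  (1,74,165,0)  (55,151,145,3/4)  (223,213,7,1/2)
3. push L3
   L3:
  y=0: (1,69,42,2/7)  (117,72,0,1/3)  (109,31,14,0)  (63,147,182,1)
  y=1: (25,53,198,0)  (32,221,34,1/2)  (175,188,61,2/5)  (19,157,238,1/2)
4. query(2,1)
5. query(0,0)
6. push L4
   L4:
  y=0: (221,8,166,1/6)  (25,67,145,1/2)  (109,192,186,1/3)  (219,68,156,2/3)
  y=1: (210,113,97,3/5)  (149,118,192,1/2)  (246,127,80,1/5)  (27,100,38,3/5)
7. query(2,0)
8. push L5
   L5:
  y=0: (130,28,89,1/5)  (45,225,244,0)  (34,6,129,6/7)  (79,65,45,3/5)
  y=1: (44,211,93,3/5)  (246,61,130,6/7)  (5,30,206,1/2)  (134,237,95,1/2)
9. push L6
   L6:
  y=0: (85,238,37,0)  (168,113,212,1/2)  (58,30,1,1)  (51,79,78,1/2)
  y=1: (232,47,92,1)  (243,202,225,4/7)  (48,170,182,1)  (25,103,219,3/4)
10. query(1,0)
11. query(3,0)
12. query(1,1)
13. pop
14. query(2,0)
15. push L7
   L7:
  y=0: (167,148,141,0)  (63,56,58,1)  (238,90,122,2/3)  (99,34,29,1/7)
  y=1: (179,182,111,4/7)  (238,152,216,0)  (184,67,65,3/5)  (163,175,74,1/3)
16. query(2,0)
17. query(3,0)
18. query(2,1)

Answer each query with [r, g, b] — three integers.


at x=2,y=1 over L1,L2,L3:
+L1 (α=2/5) → [322/5, 434/5, 406/5]
+L2 (α=3/4) → [1147/20, 2699/20, 2581/20]
+L3 (α=2/5) → [10441/100, 15617/100, 10183/100]
rounded: [104, 156, 102]

query (0,0) [L1,L2,L3] — begin 0,0,0
L1 α=2/5: [386/5, 54/5, 36]
L2 α=2/7: [470/7, 326/7, 390/7]
L3 α=2/7: [2364/49, 2596/49, 2538/49]
= [48, 53, 52]

(2,0) stack=L1,L2,L3,L4; from [0,0,0]:
after L1 α=5/7: [45, 1250/7, 25]
after L2 α=1: [209, 208, 88]
after L3 α=0: [209, 208, 88]
after L4 α=1/3: [527/3, 608/3, 362/3]
= [176, 203, 121]

at x=1,y=0 over L1,L2,L3,L4,L5,L6:
+L1 (α=5/6) → [285/2, 470/3, 365/6]
+L2 (α=3/7) → [942/7, 401/3, 1486/21]
+L3 (α=1/3) → [901/7, 1018/9, 2972/63]
+L4 (α=1/2) → [538/7, 1621/18, 12107/126]
+L5 (α=0) → [538/7, 1621/18, 12107/126]
+L6 (α=1/2) → [857/7, 3655/36, 38819/252]
= [122, 102, 154]

(3,0) stack=L1,L2,L3,L4,L5,L6; from [0,0,0]:
+L1 (α=1/3) → [43/3, 77/3, 188/3]
+L2 (α=1) → [37, 36, 127]
+L3 (α=1) → [63, 147, 182]
+L4 (α=2/3) → [167, 283/3, 494/3]
+L5 (α=3/5) → [571/5, 1151/15, 1393/15]
+L6 (α=1/2) → [413/5, 1168/15, 2563/30]
rounded: [83, 78, 85]

(1,1) stack=L1,L2,L3,L4,L5,L6; from [0,0,0]:
+L1 (α=2/3) → [16, 322/3, 158]
+L2 (α=0) → [16, 322/3, 158]
+L3 (α=1/2) → [24, 985/6, 96]
+L4 (α=1/2) → [173/2, 1693/12, 144]
+L5 (α=6/7) → [3125/14, 6085/84, 132]
+L6 (α=4/7) → [22983/98, 28709/196, 1296/7]
→ [235, 146, 185]

query (2,0) [L1,L2,L3,L4,L5] — begin 0,0,0
+L1 (α=5/7) → [45, 1250/7, 25]
+L2 (α=1) → [209, 208, 88]
+L3 (α=0) → [209, 208, 88]
+L4 (α=1/3) → [527/3, 608/3, 362/3]
+L5 (α=6/7) → [1139/21, 716/21, 2684/21]
→ [54, 34, 128]

query (2,0) [L1,L2,L3,L4,L5,L7] — begin 0,0,0
L1 α=5/7: [45, 1250/7, 25]
L2 α=1: [209, 208, 88]
L3 α=0: [209, 208, 88]
L4 α=1/3: [527/3, 608/3, 362/3]
L5 α=6/7: [1139/21, 716/21, 2684/21]
L7 α=2/3: [11135/63, 4496/63, 7808/63]
→ [177, 71, 124]

query (3,0) [L1,L2,L3,L4,L5,L7] — begin 0,0,0
+L1 (α=1/3) → [43/3, 77/3, 188/3]
+L2 (α=1) → [37, 36, 127]
+L3 (α=1) → [63, 147, 182]
+L4 (α=2/3) → [167, 283/3, 494/3]
+L5 (α=3/5) → [571/5, 1151/15, 1393/15]
+L7 (α=1/7) → [3921/35, 2472/35, 2931/35]
= [112, 71, 84]

at x=2,y=1 over L1,L2,L3,L4,L5,L7:
after L1 α=2/5: [322/5, 434/5, 406/5]
after L2 α=3/4: [1147/20, 2699/20, 2581/20]
after L3 α=2/5: [10441/100, 15617/100, 10183/100]
after L4 α=1/5: [16591/125, 18792/125, 12183/125]
after L5 α=1/2: [8608/125, 11271/125, 37933/250]
after L7 α=3/5: [86216/625, 47667/625, 62308/625]
rounded: [138, 76, 100]


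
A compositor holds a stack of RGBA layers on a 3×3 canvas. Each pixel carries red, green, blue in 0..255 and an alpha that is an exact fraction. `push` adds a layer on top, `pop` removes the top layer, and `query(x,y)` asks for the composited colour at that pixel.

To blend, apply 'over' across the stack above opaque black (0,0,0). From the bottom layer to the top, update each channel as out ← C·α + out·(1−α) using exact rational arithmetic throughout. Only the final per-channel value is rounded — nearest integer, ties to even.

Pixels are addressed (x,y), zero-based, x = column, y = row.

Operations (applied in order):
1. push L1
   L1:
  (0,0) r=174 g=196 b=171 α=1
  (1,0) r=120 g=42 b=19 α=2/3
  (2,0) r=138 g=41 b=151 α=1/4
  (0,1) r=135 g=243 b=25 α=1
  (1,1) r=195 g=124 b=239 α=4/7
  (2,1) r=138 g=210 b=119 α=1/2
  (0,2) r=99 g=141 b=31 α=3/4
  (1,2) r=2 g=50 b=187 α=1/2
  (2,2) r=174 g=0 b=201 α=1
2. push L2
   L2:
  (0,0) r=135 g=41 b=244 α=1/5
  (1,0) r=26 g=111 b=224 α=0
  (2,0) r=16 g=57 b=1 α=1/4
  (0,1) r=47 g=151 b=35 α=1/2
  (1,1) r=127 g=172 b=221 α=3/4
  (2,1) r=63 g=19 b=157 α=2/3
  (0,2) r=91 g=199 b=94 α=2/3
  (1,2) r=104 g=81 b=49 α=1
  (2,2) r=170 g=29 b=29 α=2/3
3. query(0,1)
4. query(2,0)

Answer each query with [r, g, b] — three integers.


query (0,1) [L1,L2] — begin 0,0,0
L1 α=1: [135, 243, 25]
L2 α=1/2: [91, 197, 30]
= [91, 197, 30]

(2,0) stack=L1,L2; from [0,0,0]:
+L1 (α=1/4) → [69/2, 41/4, 151/4]
+L2 (α=1/4) → [239/8, 351/16, 457/16]
→ [30, 22, 29]


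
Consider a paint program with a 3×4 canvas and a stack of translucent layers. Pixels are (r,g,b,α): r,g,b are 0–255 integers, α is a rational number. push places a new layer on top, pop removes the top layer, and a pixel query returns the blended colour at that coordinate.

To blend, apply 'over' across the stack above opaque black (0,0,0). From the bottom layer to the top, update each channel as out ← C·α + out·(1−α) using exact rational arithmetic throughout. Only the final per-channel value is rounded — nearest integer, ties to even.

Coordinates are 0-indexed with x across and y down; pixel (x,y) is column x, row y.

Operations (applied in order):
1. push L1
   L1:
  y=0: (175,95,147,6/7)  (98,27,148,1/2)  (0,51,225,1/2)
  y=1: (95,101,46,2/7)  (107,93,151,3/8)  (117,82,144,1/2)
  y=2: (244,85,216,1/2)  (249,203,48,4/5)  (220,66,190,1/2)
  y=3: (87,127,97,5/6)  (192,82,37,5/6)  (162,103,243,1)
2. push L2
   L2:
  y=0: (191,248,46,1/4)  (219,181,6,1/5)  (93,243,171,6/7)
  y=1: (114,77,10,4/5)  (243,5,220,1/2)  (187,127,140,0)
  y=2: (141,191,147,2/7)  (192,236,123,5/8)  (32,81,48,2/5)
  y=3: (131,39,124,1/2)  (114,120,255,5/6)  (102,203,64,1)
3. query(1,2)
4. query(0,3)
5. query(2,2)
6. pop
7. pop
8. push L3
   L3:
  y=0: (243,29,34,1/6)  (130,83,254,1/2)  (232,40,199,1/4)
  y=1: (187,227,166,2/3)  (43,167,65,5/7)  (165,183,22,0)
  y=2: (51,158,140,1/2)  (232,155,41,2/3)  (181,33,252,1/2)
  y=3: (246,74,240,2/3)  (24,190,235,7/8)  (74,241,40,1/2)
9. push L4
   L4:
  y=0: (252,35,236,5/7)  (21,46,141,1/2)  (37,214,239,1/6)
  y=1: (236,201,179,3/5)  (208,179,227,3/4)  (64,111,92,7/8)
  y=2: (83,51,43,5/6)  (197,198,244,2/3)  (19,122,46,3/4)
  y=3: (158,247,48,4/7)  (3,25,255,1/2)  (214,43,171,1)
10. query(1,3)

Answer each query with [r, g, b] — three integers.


at x=1,y=2 over L1,L2:
L1 α=4/5: [996/5, 812/5, 192/5]
L2 α=5/8: [1947/10, 1042/5, 3651/40]
rounded: [195, 208, 91]

at x=0,y=3 over L1,L2:
+L1 (α=5/6) → [145/2, 635/6, 485/6]
+L2 (α=1/2) → [407/4, 869/12, 1229/12]
→ [102, 72, 102]

query (2,2) [L1,L2] — begin 0,0,0
+L1 (α=1/2) → [110, 33, 95]
+L2 (α=2/5) → [394/5, 261/5, 381/5]
= [79, 52, 76]

at x=1,y=3 over L3,L4:
after L3 α=7/8: [21, 665/4, 1645/8]
after L4 α=1/2: [12, 765/8, 3685/16]
→ [12, 96, 230]


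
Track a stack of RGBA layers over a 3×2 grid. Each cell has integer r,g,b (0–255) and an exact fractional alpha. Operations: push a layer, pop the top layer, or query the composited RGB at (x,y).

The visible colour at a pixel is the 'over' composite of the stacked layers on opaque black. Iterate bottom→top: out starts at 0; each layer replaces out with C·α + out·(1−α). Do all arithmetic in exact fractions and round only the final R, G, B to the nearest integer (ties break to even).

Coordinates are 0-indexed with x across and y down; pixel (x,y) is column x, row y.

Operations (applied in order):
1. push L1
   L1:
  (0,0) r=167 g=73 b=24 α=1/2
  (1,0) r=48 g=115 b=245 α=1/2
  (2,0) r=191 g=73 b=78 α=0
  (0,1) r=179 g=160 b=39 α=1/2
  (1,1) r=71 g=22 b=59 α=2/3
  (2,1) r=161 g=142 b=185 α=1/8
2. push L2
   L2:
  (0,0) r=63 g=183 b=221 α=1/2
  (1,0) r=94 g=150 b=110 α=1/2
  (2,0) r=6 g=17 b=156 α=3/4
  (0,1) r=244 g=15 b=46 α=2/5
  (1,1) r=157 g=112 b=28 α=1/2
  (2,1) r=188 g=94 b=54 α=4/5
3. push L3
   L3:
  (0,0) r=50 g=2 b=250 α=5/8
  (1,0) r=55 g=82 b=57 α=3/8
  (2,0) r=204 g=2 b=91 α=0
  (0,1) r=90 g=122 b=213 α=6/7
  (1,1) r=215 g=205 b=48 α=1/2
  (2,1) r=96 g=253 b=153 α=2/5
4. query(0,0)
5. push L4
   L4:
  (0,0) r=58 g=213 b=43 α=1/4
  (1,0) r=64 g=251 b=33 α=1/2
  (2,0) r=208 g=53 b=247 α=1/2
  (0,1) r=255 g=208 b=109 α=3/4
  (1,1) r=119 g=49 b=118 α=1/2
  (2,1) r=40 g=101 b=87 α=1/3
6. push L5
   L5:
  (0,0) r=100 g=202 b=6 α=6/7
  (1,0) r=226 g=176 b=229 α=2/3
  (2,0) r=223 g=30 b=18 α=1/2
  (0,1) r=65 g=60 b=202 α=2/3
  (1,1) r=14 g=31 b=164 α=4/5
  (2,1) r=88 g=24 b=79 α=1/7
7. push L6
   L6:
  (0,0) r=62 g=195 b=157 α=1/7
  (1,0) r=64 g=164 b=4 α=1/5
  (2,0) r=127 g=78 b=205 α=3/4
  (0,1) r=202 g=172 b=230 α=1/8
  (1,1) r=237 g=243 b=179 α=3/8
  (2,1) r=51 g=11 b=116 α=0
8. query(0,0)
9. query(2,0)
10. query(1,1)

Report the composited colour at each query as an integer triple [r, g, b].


query (0,0) [L1,L2,L3] — begin 0,0,0
after L1 α=1/2: [167/2, 73/2, 12]
after L2 α=1/2: [293/4, 439/4, 233/2]
after L3 α=5/8: [1879/32, 1357/32, 3199/16]
= [59, 42, 200]

(0,0) stack=L1,L2,L3,L4,L5,L6; from [0,0,0]:
after L1 α=1/2: [167/2, 73/2, 12]
after L2 α=1/2: [293/4, 439/4, 233/2]
after L3 α=5/8: [1879/32, 1357/32, 3199/16]
after L4 α=1/4: [7493/128, 10887/128, 10285/64]
after L5 α=6/7: [84293/896, 166023/896, 12589/448]
after L6 α=1/7: [280655/3136, 585429/3136, 72935/1568]
rounded: [89, 187, 47]

query (2,0) [L1,L2,L3,L4,L5,L6] — begin 0,0,0
L1 α=0: [0, 0, 0]
L2 α=3/4: [9/2, 51/4, 117]
L3 α=0: [9/2, 51/4, 117]
L4 α=1/2: [425/4, 263/8, 182]
L5 α=1/2: [1317/8, 503/16, 100]
L6 α=3/4: [4365/32, 4247/64, 715/4]
rounded: [136, 66, 179]

query (1,1) [L1,L2,L3,L4,L5,L6] — begin 0,0,0
+L1 (α=2/3) → [142/3, 44/3, 118/3]
+L2 (α=1/2) → [613/6, 190/3, 101/3]
+L3 (α=1/2) → [1903/12, 805/6, 245/6]
+L4 (α=1/2) → [3331/24, 1099/12, 953/12]
+L5 (α=4/5) → [935/24, 2587/60, 1765/12]
+L6 (α=3/8) → [21739/192, 11335/96, 15269/96]
→ [113, 118, 159]


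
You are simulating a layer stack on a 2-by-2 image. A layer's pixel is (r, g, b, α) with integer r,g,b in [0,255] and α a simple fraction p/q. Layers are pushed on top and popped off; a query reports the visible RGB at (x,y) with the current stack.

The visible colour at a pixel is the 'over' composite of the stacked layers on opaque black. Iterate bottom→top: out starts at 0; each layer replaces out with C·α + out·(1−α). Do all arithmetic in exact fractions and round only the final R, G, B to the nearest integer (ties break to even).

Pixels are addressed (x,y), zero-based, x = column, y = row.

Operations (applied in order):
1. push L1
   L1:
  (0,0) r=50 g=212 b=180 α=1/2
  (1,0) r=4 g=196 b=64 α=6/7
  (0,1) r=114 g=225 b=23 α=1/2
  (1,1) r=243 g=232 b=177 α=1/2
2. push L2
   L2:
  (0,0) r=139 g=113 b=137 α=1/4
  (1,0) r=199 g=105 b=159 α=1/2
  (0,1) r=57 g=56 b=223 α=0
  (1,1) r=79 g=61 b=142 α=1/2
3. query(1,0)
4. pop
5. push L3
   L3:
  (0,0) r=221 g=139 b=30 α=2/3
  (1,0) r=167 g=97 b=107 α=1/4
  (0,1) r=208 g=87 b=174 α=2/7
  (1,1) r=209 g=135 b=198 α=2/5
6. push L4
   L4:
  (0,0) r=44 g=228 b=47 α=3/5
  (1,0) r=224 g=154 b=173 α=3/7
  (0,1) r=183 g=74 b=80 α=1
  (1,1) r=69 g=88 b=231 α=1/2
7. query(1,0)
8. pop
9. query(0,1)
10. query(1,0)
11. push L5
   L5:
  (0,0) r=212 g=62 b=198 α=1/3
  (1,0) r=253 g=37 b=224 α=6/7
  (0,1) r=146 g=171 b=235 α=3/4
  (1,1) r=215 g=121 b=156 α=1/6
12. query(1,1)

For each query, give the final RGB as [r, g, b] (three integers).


(1,0) stack=L1,L2; from [0,0,0]:
+L1 (α=6/7) → [24/7, 168, 384/7]
+L2 (α=1/2) → [1417/14, 273/2, 1497/14]
= [101, 136, 107]

at x=1,y=0 over L1,L3,L4:
+L1 (α=6/7) → [24/7, 168, 384/7]
+L3 (α=1/4) → [1241/28, 601/4, 1901/28]
+L4 (α=3/7) → [5945/49, 1063/7, 5534/49]
→ [121, 152, 113]

(0,1) stack=L1,L3; from [0,0,0]:
after L1 α=1/2: [57, 225/2, 23/2]
after L3 α=2/7: [701/7, 1473/14, 811/14]
→ [100, 105, 58]

query (1,0) [L1,L3] — begin 0,0,0
after L1 α=6/7: [24/7, 168, 384/7]
after L3 α=1/4: [1241/28, 601/4, 1901/28]
= [44, 150, 68]

(1,1) stack=L1,L3,L5; from [0,0,0]:
after L1 α=1/2: [243/2, 116, 177/2]
after L3 α=2/5: [313/2, 618/5, 1323/10]
after L5 α=1/6: [665/4, 739/6, 545/4]
= [166, 123, 136]


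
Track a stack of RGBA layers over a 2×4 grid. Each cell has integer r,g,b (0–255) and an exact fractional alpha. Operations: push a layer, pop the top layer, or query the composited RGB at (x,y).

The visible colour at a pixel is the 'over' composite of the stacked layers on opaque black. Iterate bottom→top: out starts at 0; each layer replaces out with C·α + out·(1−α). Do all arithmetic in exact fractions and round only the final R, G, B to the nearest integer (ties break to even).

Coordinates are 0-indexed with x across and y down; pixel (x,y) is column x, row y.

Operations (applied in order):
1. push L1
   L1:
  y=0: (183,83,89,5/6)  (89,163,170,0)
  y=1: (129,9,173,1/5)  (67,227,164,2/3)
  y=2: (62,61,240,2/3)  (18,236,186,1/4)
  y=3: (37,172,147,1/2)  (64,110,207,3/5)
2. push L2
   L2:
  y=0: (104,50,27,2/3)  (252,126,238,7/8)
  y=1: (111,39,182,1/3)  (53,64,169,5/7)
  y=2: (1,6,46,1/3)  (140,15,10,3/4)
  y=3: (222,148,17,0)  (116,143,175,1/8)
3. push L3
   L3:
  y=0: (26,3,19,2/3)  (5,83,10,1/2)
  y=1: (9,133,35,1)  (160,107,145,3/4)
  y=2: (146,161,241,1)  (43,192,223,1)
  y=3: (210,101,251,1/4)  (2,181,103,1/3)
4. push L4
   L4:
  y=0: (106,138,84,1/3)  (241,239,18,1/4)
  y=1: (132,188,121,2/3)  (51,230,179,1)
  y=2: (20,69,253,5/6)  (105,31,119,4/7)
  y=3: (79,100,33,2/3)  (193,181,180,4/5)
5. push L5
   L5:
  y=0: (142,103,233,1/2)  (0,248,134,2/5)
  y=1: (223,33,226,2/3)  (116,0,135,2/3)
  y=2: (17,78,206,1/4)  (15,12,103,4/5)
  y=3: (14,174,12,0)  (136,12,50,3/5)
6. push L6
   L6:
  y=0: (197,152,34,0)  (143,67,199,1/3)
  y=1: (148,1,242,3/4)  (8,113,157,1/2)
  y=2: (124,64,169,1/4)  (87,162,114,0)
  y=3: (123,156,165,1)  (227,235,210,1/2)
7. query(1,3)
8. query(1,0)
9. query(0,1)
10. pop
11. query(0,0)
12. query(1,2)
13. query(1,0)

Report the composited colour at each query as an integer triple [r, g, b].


(1,3) stack=L1,L2,L3,L4,L5,L6; from [0,0,0]:
after L1 α=3/5: [192/5, 66, 621/5]
after L2 α=1/8: [481/10, 605/8, 2611/20]
after L3 α=1/3: [491/15, 443/4, 3641/30]
after L4 α=4/5: [12071/75, 3339/20, 25241/150]
after L5 α=3/5: [54742/375, 3699/50, 36491/375]
after L6 α=1/2: [139867/750, 15449/100, 115241/750]
→ [186, 154, 154]

(1,0) stack=L1,L2,L3,L4,L5,L6; from [0,0,0]:
+L1 (α=0) → [0, 0, 0]
+L2 (α=7/8) → [441/2, 441/4, 833/4]
+L3 (α=1/2) → [451/4, 773/8, 873/8]
+L4 (α=1/4) → [2317/16, 4231/32, 2763/32]
+L5 (α=2/5) → [6951/80, 5713/32, 3373/32]
+L6 (α=1/3) → [12671/120, 6785/48, 6557/48]
rounded: [106, 141, 137]

(0,1) stack=L1,L2,L3,L4,L5,L6; from [0,0,0]:
after L1 α=1/5: [129/5, 9/5, 173/5]
after L2 α=1/3: [271/5, 71/5, 1256/15]
after L3 α=1: [9, 133, 35]
after L4 α=2/3: [91, 509/3, 277/3]
after L5 α=2/3: [179, 707/9, 1633/9]
after L6 α=3/4: [623/4, 367/18, 8167/36]
→ [156, 20, 227]

query (0,0) [L1,L2,L3,L4,L5] — begin 0,0,0
after L1 α=5/6: [305/2, 415/6, 445/6]
after L2 α=2/3: [721/6, 1015/18, 769/18]
after L3 α=2/3: [1033/18, 1123/54, 1453/54]
after L4 α=1/3: [1987/27, 4849/81, 3721/81]
after L5 α=1/2: [5821/54, 6596/81, 11297/81]
rounded: [108, 81, 139]

at x=1,y=2 over L1,L2,L3,L4,L5:
after L1 α=1/4: [9/2, 59, 93/2]
after L2 α=3/4: [849/8, 26, 153/8]
after L3 α=1: [43, 192, 223]
after L4 α=4/7: [549/7, 100, 1145/7]
after L5 α=4/5: [969/35, 148/5, 4029/35]
→ [28, 30, 115]

at x=1,y=0 over L1,L2,L3,L4,L5:
L1 α=0: [0, 0, 0]
L2 α=7/8: [441/2, 441/4, 833/4]
L3 α=1/2: [451/4, 773/8, 873/8]
L4 α=1/4: [2317/16, 4231/32, 2763/32]
L5 α=2/5: [6951/80, 5713/32, 3373/32]
rounded: [87, 179, 105]


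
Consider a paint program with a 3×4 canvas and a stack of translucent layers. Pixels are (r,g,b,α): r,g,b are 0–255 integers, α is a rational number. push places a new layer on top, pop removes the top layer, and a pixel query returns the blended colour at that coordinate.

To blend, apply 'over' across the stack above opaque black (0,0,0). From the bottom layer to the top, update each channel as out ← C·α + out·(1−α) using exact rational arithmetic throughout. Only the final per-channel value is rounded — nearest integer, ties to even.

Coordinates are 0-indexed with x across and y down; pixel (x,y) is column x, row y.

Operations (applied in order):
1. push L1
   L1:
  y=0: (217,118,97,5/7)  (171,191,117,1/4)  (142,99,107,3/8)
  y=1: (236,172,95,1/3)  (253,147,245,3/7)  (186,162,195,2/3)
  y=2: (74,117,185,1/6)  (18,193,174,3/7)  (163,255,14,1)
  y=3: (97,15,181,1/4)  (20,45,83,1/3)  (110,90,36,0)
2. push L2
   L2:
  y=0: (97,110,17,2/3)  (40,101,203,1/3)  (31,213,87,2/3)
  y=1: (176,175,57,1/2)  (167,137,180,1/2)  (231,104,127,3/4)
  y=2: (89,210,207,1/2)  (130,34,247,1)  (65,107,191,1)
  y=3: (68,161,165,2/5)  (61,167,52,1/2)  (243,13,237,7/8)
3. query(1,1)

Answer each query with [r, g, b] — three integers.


query (1,1) [L1,L2] — begin 0,0,0
+L1 (α=3/7) → [759/7, 63, 105]
+L2 (α=1/2) → [964/7, 100, 285/2]
= [138, 100, 142]


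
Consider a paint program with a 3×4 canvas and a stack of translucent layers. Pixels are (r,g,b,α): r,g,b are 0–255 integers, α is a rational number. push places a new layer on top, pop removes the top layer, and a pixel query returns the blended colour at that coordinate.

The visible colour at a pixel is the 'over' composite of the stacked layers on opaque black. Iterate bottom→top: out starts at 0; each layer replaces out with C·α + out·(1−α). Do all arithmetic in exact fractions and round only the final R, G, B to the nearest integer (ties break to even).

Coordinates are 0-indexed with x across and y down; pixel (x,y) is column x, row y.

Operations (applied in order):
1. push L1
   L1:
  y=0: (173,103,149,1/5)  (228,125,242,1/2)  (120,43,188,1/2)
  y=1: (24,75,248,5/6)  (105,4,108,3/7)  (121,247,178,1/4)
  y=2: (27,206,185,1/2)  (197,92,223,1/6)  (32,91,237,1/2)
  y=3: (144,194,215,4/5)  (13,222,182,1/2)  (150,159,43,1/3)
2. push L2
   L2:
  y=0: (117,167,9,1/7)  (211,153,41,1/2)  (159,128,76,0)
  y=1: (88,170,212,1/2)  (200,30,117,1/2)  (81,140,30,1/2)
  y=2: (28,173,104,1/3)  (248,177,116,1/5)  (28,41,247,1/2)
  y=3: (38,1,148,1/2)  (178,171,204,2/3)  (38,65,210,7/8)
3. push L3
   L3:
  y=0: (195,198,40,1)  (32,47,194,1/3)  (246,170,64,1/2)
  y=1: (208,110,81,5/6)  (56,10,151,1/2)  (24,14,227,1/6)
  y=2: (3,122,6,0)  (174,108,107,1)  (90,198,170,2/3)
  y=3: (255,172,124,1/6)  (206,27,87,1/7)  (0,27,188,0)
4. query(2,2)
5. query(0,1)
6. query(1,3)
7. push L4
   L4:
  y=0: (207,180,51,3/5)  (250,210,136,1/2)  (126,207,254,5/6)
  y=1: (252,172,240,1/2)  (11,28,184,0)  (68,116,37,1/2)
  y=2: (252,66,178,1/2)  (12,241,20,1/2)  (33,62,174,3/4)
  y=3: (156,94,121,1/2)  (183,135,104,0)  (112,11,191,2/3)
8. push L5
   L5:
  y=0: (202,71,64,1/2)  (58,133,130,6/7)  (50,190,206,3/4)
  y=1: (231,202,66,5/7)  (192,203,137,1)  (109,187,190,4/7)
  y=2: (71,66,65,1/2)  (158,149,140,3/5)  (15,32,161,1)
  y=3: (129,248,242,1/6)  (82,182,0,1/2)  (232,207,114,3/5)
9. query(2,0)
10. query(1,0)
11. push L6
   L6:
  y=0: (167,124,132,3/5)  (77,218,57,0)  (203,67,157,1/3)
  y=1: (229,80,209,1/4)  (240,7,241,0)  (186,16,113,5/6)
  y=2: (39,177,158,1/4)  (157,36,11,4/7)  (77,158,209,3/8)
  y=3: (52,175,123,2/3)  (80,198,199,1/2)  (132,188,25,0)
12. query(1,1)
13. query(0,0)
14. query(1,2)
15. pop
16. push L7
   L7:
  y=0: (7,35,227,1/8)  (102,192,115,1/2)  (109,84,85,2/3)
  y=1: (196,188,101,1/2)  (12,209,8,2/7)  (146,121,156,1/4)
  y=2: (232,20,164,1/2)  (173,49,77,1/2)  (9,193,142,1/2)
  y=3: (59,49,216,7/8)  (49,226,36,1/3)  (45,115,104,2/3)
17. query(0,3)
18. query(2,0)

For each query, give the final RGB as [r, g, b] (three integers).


at x=2,y=2 over L1,L2,L3:
L1 α=1/2: [16, 91/2, 237/2]
L2 α=1/2: [22, 173/4, 731/4]
L3 α=2/3: [202/3, 1757/12, 697/4]
= [67, 146, 174]

(0,1) stack=L1,L2,L3; from [0,0,0]:
+L1 (α=5/6) → [20, 125/2, 620/3]
+L2 (α=1/2) → [54, 465/4, 628/3]
+L3 (α=5/6) → [547/3, 2665/24, 1843/18]
rounded: [182, 111, 102]

(1,3) stack=L1,L2,L3; from [0,0,0]:
L1 α=1/2: [13/2, 111, 91]
L2 α=2/3: [725/6, 151, 499/3]
L3 α=1/7: [133, 933/7, 155]
= [133, 133, 155]

query (2,0) [L1,L2,L3,L4,L5] — begin 0,0,0
after L1 α=1/2: [60, 43/2, 94]
after L2 α=0: [60, 43/2, 94]
after L3 α=1/2: [153, 383/4, 79]
after L4 α=5/6: [261/2, 4523/24, 1349/6]
after L5 α=3/4: [561/8, 18203/96, 5057/24]
= [70, 190, 211]

(1,0) stack=L1,L2,L3,L4,L5; from [0,0,0]:
+L1 (α=1/2) → [114, 125/2, 121]
+L2 (α=1/2) → [325/2, 431/4, 81]
+L3 (α=1/3) → [119, 175/2, 356/3]
+L4 (α=1/2) → [369/2, 595/4, 382/3]
+L5 (α=6/7) → [1065/14, 541/4, 2722/21]
→ [76, 135, 130]

(1,1) stack=L1,L2,L3,L4,L5,L6; from [0,0,0]:
+L1 (α=3/7) → [45, 12/7, 324/7]
+L2 (α=1/2) → [245/2, 111/7, 1143/14]
+L3 (α=1/2) → [357/4, 181/14, 3257/28]
+L4 (α=0) → [357/4, 181/14, 3257/28]
+L5 (α=1) → [192, 203, 137]
+L6 (α=0) → [192, 203, 137]
rounded: [192, 203, 137]

(0,0) stack=L1,L2,L3,L4,L5,L6; from [0,0,0]:
after L1 α=1/5: [173/5, 103/5, 149/5]
after L2 α=1/7: [1623/35, 1453/35, 939/35]
after L3 α=1: [195, 198, 40]
after L4 α=3/5: [1011/5, 936/5, 233/5]
after L5 α=1/2: [2021/10, 1291/10, 553/10]
after L6 α=3/5: [4526/25, 3151/25, 2533/25]
= [181, 126, 101]

(1,2) stack=L1,L2,L3,L4,L5,L6; from [0,0,0]:
L1 α=1/6: [197/6, 46/3, 223/6]
L2 α=1/5: [1138/15, 143/3, 794/15]
L3 α=1: [174, 108, 107]
L4 α=1/2: [93, 349/2, 127/2]
L5 α=3/5: [132, 796/5, 547/5]
L6 α=4/7: [1024/7, 444/5, 1861/35]
→ [146, 89, 53]

(0,3) stack=L1,L2,L3,L4,L5,L7; from [0,0,0]:
+L1 (α=4/5) → [576/5, 776/5, 172]
+L2 (α=1/2) → [383/5, 781/10, 160]
+L3 (α=1/6) → [319/3, 375/4, 154]
+L4 (α=1/2) → [787/6, 751/8, 275/2]
+L5 (α=1/6) → [4709/36, 1913/16, 1859/12]
+L7 (α=7/8) → [19577/288, 7401/128, 20003/96]
rounded: [68, 58, 208]

(2,0) stack=L1,L2,L3,L4,L5,L7; from [0,0,0]:
L1 α=1/2: [60, 43/2, 94]
L2 α=0: [60, 43/2, 94]
L3 α=1/2: [153, 383/4, 79]
L4 α=5/6: [261/2, 4523/24, 1349/6]
L5 α=3/4: [561/8, 18203/96, 5057/24]
L7 α=2/3: [2305/24, 34331/288, 9137/72]
→ [96, 119, 127]


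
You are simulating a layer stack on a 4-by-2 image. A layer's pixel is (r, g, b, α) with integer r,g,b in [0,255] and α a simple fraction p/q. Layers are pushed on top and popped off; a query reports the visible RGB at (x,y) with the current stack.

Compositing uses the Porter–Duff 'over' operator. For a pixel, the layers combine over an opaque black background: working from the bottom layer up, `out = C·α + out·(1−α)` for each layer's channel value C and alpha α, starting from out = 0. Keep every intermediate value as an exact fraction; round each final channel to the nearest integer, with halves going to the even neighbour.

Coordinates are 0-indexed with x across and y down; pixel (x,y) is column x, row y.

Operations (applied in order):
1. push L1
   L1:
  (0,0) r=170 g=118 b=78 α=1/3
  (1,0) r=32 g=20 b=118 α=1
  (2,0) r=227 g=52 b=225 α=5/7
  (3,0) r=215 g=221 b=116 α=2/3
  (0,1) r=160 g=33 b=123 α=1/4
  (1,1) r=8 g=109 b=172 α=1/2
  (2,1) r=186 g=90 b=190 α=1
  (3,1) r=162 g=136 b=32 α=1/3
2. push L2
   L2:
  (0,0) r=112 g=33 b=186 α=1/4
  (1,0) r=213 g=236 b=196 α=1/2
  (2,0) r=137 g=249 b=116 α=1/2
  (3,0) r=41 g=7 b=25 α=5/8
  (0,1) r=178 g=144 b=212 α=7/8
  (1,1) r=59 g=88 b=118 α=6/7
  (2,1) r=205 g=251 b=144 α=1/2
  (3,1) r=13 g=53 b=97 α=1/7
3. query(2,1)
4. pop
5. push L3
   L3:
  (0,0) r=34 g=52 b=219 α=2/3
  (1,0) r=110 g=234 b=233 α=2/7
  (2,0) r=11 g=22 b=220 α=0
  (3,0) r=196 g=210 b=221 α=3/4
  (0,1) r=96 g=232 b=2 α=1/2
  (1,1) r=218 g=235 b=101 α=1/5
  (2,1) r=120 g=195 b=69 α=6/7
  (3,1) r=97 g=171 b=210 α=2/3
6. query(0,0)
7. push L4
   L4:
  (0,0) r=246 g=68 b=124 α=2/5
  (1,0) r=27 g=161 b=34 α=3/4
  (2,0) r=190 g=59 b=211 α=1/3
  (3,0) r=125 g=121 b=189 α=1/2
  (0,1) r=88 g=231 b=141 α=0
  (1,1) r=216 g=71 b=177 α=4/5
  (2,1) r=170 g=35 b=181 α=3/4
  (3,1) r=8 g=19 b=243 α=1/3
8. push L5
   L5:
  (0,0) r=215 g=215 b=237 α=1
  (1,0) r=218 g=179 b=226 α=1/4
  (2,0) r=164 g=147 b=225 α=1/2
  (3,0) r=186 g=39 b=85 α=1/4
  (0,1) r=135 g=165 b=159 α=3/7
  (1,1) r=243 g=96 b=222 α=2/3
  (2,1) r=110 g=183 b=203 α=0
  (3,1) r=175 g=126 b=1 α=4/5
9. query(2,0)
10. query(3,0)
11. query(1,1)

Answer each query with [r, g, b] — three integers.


at x=2,y=1 over L1,L2:
+L1 (α=1) → [186, 90, 190]
+L2 (α=1/2) → [391/2, 341/2, 167]
= [196, 170, 167]

(0,0) stack=L1,L3; from [0,0,0]:
+L1 (α=1/3) → [170/3, 118/3, 26]
+L3 (α=2/3) → [374/9, 430/9, 464/3]
rounded: [42, 48, 155]

(2,0) stack=L1,L3,L4,L5; from [0,0,0]:
L1 α=5/7: [1135/7, 260/7, 1125/7]
L3 α=0: [1135/7, 260/7, 1125/7]
L4 α=1/3: [1200/7, 311/7, 3727/21]
L5 α=1/2: [1174/7, 670/7, 4226/21]
= [168, 96, 201]

query (3,0) [L1,L3,L4,L5] — begin 0,0,0
+L1 (α=2/3) → [430/3, 442/3, 232/3]
+L3 (α=3/4) → [1097/6, 583/3, 2221/12]
+L4 (α=1/2) → [1847/12, 473/3, 4489/24]
+L5 (α=1/4) → [2591/16, 128, 5169/32]
= [162, 128, 162]

at x=1,y=1 over L1,L3,L4,L5:
after L1 α=1/2: [4, 109/2, 86]
after L3 α=1/5: [234/5, 453/5, 89]
after L4 α=4/5: [4554/25, 1873/25, 797/5]
after L5 α=2/3: [5568/25, 6673/75, 3017/15]
→ [223, 89, 201]


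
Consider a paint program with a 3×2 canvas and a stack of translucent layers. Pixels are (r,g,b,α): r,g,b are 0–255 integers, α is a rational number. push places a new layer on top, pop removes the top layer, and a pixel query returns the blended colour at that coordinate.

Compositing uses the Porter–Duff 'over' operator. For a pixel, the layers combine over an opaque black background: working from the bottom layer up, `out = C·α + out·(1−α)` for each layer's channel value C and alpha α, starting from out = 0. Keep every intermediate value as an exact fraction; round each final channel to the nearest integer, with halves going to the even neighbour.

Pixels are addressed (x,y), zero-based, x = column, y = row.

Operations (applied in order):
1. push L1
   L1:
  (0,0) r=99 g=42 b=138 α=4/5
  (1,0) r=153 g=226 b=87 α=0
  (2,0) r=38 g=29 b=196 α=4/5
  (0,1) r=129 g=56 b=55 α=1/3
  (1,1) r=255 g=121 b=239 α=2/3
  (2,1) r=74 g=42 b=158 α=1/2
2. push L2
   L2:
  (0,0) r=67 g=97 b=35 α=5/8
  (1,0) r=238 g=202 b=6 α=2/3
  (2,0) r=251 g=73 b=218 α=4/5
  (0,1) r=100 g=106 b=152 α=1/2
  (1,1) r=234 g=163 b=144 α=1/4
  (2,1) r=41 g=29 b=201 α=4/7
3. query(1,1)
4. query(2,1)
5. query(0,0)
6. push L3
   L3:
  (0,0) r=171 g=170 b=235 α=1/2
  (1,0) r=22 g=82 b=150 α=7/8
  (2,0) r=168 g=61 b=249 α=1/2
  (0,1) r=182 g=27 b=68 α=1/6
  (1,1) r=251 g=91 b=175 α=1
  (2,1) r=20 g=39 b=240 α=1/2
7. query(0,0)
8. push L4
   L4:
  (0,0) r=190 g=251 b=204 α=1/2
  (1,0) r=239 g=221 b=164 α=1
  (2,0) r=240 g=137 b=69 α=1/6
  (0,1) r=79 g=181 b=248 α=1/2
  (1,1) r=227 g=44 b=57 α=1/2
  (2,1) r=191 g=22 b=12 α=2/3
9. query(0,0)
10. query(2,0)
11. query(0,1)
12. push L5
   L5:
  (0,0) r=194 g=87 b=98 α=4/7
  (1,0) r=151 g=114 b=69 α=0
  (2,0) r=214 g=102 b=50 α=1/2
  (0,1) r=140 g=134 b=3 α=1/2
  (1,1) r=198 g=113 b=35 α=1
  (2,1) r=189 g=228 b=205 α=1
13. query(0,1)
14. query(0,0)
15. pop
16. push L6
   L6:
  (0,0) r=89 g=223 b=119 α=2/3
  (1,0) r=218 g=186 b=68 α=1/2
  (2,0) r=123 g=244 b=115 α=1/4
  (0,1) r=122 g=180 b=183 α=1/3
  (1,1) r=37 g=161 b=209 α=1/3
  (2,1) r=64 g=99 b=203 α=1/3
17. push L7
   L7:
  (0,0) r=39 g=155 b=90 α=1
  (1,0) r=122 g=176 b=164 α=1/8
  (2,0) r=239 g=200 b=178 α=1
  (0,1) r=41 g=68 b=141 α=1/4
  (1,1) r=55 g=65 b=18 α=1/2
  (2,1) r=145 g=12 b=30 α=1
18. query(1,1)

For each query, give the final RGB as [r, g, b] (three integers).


query (1,1) [L1,L2] — begin 0,0,0
+L1 (α=2/3) → [170, 242/3, 478/3]
+L2 (α=1/4) → [186, 405/4, 311/2]
rounded: [186, 101, 156]

at x=2,y=1 over L1,L2:
+L1 (α=1/2) → [37, 21, 79]
+L2 (α=4/7) → [275/7, 179/7, 1041/7]
→ [39, 26, 149]

at x=0,y=0 over L1,L2:
after L1 α=4/5: [396/5, 168/5, 552/5]
after L2 α=5/8: [2863/40, 2929/40, 2531/40]
= [72, 73, 63]

(0,0) stack=L1,L2,L3; from [0,0,0]:
+L1 (α=4/5) → [396/5, 168/5, 552/5]
+L2 (α=5/8) → [2863/40, 2929/40, 2531/40]
+L3 (α=1/2) → [9703/80, 9729/80, 11931/80]
= [121, 122, 149]

(0,0) stack=L1,L2,L3,L4; from [0,0,0]:
L1 α=4/5: [396/5, 168/5, 552/5]
L2 α=5/8: [2863/40, 2929/40, 2531/40]
L3 α=1/2: [9703/80, 9729/80, 11931/80]
L4 α=1/2: [24903/160, 29809/160, 28251/160]
→ [156, 186, 177]

at x=2,y=0 over L1,L2,L3,L4:
L1 α=4/5: [152/5, 116/5, 784/5]
L2 α=4/5: [5172/25, 1576/25, 5144/25]
L3 α=1/2: [4686/25, 3101/50, 11369/50]
L4 α=1/6: [981/5, 4471/60, 12059/60]
= [196, 75, 201]

at x=0,y=1 over L1,L2,L3,L4:
+L1 (α=1/3) → [43, 56/3, 55/3]
+L2 (α=1/2) → [143/2, 187/3, 511/6]
+L3 (α=1/6) → [1079/12, 508/9, 2963/36]
+L4 (α=1/2) → [2027/24, 2137/18, 11891/72]
rounded: [84, 119, 165]

(0,1) stack=L1,L2,L3,L4,L5; from [0,0,0]:
+L1 (α=1/3) → [43, 56/3, 55/3]
+L2 (α=1/2) → [143/2, 187/3, 511/6]
+L3 (α=1/6) → [1079/12, 508/9, 2963/36]
+L4 (α=1/2) → [2027/24, 2137/18, 11891/72]
+L5 (α=1/2) → [5387/48, 4549/36, 12107/144]
rounded: [112, 126, 84]

at x=0,y=0 over L1,L2,L3,L4,L5:
+L1 (α=4/5) → [396/5, 168/5, 552/5]
+L2 (α=5/8) → [2863/40, 2929/40, 2531/40]
+L3 (α=1/2) → [9703/80, 9729/80, 11931/80]
+L4 (α=1/2) → [24903/160, 29809/160, 28251/160]
+L5 (α=4/7) → [198869/1120, 145107/1120, 147473/1120]
rounded: [178, 130, 132]

query (1,1) [L1,L2,L3,L4,L6,L7] — begin 0,0,0
after L1 α=2/3: [170, 242/3, 478/3]
after L2 α=1/4: [186, 405/4, 311/2]
after L3 α=1: [251, 91, 175]
after L4 α=1/2: [239, 135/2, 116]
after L6 α=1/3: [515/3, 296/3, 147]
after L7 α=1/2: [340/3, 491/6, 165/2]
→ [113, 82, 82]


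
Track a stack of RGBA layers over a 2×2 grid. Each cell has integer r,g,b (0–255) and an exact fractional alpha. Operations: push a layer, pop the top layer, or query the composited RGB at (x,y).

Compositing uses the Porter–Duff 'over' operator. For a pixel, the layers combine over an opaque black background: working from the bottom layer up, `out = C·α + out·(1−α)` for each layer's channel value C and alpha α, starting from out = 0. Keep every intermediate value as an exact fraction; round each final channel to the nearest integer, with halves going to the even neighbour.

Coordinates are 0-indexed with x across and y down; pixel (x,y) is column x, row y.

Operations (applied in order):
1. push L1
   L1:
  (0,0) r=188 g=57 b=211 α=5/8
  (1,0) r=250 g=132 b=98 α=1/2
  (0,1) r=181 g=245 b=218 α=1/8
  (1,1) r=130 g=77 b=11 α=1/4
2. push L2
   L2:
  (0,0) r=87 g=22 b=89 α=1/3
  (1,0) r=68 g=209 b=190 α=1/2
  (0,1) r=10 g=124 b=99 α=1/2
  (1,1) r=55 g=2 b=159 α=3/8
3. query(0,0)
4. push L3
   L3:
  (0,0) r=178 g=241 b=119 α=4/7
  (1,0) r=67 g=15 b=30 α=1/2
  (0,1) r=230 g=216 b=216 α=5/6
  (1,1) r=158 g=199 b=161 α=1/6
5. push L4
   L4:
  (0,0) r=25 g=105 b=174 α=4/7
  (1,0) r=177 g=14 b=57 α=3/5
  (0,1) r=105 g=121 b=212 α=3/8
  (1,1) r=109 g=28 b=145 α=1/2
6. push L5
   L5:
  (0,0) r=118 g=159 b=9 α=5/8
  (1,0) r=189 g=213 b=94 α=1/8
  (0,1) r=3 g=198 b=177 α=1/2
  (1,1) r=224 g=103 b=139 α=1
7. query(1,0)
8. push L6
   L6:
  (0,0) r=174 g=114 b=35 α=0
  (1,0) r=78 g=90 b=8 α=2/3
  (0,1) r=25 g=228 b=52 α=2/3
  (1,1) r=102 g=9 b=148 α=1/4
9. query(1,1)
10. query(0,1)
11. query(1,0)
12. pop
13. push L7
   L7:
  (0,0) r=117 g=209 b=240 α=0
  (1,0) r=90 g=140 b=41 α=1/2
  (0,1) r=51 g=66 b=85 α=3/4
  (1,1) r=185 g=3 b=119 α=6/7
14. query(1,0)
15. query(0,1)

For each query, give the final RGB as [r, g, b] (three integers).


at x=0,y=0 over L1,L2:
after L1 α=5/8: [235/2, 285/8, 1055/8]
after L2 α=1/3: [322/3, 373/12, 1411/12]
rounded: [107, 31, 118]

(1,0) stack=L1,L2,L3,L4,L5; from [0,0,0]:
after L1 α=1/2: [125, 66, 49]
after L2 α=1/2: [193/2, 275/2, 239/2]
after L3 α=1/2: [327/4, 305/4, 299/4]
after L4 α=3/5: [1389/10, 389/10, 641/10]
after L5 α=1/8: [11613/80, 4853/80, 5427/80]
= [145, 61, 68]

at x=1,y=1 over L1,L2,L3,L4,L5,L6:
L1 α=1/4: [65/2, 77/4, 11/4]
L2 α=3/8: [655/16, 409/32, 1963/32]
L3 α=1/6: [5803/96, 8413/192, 4989/64]
L4 α=1/2: [16267/192, 13789/384, 14269/128]
L5 α=1: [224, 103, 139]
L6 α=1/4: [387/2, 159/2, 565/4]
→ [194, 80, 141]

query (0,1) [L1,L2,L3,L4,L5,L6] — begin 0,0,0
L1 α=1/8: [181/8, 245/8, 109/4]
L2 α=1/2: [261/16, 1237/16, 505/8]
L3 α=5/6: [18661/96, 18517/96, 9145/48]
L4 α=3/8: [123545/768, 127433/768, 76253/384]
L5 α=1/2: [125849/1536, 279497/1536, 144221/768]
L6 α=2/3: [202649/4608, 979913/4608, 224093/2304]
→ [44, 213, 97]

query (1,0) [L1,L2,L3,L4,L5,L6] — begin 0,0,0
L1 α=1/2: [125, 66, 49]
L2 α=1/2: [193/2, 275/2, 239/2]
L3 α=1/2: [327/4, 305/4, 299/4]
L4 α=3/5: [1389/10, 389/10, 641/10]
L5 α=1/8: [11613/80, 4853/80, 5427/80]
L6 α=2/3: [8031/80, 19253/240, 6707/240]
= [100, 80, 28]

query (1,0) [L1,L2,L3,L4,L5,L7] — begin 0,0,0
L1 α=1/2: [125, 66, 49]
L2 α=1/2: [193/2, 275/2, 239/2]
L3 α=1/2: [327/4, 305/4, 299/4]
L4 α=3/5: [1389/10, 389/10, 641/10]
L5 α=1/8: [11613/80, 4853/80, 5427/80]
L7 α=1/2: [18813/160, 16053/160, 8707/160]
= [118, 100, 54]

(0,1) stack=L1,L2,L3,L4,L5,L7; from [0,0,0]:
after L1 α=1/8: [181/8, 245/8, 109/4]
after L2 α=1/2: [261/16, 1237/16, 505/8]
after L3 α=5/6: [18661/96, 18517/96, 9145/48]
after L4 α=3/8: [123545/768, 127433/768, 76253/384]
after L5 α=1/2: [125849/1536, 279497/1536, 144221/768]
after L7 α=3/4: [360857/6144, 583625/6144, 340061/3072]
rounded: [59, 95, 111]


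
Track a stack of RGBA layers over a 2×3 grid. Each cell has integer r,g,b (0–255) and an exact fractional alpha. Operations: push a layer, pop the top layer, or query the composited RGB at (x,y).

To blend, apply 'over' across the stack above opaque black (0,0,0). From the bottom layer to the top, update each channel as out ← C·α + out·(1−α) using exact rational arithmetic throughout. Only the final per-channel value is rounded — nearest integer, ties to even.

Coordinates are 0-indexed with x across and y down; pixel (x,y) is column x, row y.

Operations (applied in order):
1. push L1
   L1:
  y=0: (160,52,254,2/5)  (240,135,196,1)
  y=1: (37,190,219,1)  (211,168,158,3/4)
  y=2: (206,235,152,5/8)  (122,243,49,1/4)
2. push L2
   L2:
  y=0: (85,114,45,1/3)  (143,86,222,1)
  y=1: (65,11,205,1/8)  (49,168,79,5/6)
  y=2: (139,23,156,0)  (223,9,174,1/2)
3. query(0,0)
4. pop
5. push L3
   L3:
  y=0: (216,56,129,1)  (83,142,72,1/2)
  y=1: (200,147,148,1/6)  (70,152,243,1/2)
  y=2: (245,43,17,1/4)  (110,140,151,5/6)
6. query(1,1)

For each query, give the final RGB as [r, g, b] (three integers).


query (0,0) [L1,L2] — begin 0,0,0
+L1 (α=2/5) → [64, 104/5, 508/5]
+L2 (α=1/3) → [71, 778/15, 1241/15]
= [71, 52, 83]

(1,1) stack=L1,L3; from [0,0,0]:
after L1 α=3/4: [633/4, 126, 237/2]
after L3 α=1/2: [913/8, 139, 723/4]
rounded: [114, 139, 181]


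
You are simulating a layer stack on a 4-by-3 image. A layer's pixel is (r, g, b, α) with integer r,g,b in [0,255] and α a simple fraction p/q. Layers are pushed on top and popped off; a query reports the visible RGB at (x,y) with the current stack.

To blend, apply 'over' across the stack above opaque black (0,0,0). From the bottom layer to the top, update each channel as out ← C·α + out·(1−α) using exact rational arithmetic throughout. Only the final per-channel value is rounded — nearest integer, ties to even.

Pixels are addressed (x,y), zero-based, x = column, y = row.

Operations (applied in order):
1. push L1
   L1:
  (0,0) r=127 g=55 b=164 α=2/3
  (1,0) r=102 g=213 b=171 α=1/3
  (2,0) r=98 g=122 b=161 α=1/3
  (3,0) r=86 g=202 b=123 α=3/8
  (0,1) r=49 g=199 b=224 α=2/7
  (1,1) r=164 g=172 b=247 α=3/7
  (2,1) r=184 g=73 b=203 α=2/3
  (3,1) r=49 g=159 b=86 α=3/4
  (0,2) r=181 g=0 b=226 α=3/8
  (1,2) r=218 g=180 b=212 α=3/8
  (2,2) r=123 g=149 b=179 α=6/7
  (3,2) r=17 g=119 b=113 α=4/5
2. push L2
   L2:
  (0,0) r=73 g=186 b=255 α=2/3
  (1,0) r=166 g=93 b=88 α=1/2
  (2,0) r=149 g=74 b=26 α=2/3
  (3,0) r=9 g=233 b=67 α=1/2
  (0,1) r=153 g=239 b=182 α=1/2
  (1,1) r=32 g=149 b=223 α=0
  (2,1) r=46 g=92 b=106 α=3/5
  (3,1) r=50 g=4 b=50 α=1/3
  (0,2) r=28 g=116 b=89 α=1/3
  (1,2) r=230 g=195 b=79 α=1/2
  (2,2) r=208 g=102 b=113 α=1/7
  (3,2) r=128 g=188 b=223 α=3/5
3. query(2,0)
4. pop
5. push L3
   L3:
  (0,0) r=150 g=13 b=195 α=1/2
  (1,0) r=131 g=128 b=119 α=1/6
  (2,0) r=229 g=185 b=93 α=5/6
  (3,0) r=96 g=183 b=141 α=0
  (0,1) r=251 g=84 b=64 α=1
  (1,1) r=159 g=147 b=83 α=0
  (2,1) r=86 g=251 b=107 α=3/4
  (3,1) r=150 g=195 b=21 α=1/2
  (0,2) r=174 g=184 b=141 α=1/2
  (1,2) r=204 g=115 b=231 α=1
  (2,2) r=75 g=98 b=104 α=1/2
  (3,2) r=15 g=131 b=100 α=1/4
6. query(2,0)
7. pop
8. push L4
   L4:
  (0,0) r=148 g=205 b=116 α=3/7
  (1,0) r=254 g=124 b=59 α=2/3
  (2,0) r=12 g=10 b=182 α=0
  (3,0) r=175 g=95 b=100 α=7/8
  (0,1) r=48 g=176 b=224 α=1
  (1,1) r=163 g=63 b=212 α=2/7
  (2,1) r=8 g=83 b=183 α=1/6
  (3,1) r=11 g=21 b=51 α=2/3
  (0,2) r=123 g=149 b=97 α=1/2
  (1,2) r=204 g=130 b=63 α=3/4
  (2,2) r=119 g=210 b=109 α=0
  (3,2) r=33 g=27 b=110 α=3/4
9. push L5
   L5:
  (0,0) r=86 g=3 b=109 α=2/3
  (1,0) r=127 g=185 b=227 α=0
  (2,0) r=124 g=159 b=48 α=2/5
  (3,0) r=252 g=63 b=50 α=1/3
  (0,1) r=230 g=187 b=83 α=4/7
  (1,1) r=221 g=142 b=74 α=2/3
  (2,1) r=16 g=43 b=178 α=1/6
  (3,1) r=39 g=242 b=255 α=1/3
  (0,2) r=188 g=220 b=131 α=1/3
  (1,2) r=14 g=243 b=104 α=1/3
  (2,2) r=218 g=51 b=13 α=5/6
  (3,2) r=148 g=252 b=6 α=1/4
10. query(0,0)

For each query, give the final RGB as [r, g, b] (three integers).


(2,0) stack=L1,L2; from [0,0,0]:
+L1 (α=1/3) → [98/3, 122/3, 161/3]
+L2 (α=2/3) → [992/9, 566/9, 317/9]
rounded: [110, 63, 35]

at x=2,y=0 over L1,L3:
+L1 (α=1/3) → [98/3, 122/3, 161/3]
+L3 (α=5/6) → [3533/18, 2897/18, 778/9]
→ [196, 161, 86]

query (0,0) [L1,L4,L5] — begin 0,0,0
L1 α=2/3: [254/3, 110/3, 328/3]
L4 α=3/7: [2348/21, 2285/21, 2356/21]
L5 α=2/3: [5960/63, 2411/63, 6934/63]
→ [95, 38, 110]


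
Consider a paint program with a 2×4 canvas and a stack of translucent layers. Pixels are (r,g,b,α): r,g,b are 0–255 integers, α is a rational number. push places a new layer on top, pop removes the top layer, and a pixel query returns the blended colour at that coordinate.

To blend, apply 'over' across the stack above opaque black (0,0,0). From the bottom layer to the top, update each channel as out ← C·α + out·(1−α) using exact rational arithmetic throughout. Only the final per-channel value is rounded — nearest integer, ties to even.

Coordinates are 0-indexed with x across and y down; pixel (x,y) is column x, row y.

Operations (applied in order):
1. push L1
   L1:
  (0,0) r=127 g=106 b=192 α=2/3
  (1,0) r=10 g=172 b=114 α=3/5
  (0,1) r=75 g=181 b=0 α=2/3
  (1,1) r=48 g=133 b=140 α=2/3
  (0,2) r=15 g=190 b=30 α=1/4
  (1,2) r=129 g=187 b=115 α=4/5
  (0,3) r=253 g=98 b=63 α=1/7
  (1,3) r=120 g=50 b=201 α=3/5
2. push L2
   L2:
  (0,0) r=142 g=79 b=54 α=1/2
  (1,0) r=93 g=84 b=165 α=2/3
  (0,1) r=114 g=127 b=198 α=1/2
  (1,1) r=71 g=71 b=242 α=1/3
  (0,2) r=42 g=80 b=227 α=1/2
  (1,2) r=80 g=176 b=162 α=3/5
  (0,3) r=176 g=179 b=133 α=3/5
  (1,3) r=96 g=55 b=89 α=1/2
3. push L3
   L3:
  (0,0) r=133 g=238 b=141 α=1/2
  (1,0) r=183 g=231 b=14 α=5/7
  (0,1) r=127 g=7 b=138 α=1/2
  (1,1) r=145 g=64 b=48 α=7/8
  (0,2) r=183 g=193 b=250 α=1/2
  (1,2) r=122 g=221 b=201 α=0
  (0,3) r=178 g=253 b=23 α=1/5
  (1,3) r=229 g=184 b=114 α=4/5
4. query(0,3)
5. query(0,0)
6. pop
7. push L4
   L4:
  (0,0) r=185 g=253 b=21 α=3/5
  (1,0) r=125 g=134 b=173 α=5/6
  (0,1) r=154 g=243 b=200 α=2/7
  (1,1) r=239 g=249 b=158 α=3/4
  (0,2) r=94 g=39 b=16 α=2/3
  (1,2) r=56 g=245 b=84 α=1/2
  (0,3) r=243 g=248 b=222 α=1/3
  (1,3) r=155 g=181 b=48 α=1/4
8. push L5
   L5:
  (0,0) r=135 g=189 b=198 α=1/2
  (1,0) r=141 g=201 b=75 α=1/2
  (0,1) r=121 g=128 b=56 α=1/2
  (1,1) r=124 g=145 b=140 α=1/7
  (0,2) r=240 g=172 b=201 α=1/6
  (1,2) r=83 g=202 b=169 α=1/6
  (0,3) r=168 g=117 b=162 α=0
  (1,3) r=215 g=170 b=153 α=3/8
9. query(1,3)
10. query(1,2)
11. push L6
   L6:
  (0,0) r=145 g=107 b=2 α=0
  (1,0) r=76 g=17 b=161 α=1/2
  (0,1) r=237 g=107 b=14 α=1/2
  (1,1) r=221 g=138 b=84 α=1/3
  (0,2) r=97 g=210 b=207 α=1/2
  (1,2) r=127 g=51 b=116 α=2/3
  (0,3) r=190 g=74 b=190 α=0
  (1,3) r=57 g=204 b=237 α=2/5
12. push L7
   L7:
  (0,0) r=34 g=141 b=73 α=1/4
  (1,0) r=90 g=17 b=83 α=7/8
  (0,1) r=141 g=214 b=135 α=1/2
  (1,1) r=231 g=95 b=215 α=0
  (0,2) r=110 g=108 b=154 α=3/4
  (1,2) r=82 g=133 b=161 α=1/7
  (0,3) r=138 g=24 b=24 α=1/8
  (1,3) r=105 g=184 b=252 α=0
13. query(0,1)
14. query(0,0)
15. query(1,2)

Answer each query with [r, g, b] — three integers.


query (0,3) [L1,L2,L3] — begin 0,0,0
L1 α=1/7: [253/7, 14, 9]
L2 α=3/5: [4202/35, 113, 417/5]
L3 α=1/5: [23038/175, 141, 1783/25]
→ [132, 141, 71]

at x=0,y=0 over L1,L2,L3:
+L1 (α=2/3) → [254/3, 212/3, 128]
+L2 (α=1/2) → [340/3, 449/6, 91]
+L3 (α=1/2) → [739/6, 1877/12, 116]
= [123, 156, 116]

at x=1,y=3 over L1,L2,L4,L5:
L1 α=3/5: [72, 30, 603/5]
L2 α=1/2: [84, 85/2, 524/5]
L4 α=1/4: [407/4, 617/8, 453/5]
L5 α=3/8: [4615/32, 7165/64, 114]
→ [144, 112, 114]

query (1,2) [L1,L2,L4,L5] — begin 0,0,0
after L1 α=4/5: [516/5, 748/5, 92]
after L2 α=3/5: [2232/25, 4136/25, 134]
after L4 α=1/2: [1816/25, 10261/50, 109]
after L5 α=1/6: [2231/30, 12281/60, 119]
rounded: [74, 205, 119]

at x=0,y=1 over L1,L2,L4,L5,L6,L7:
L1 α=2/3: [50, 362/3, 0]
L2 α=1/2: [82, 743/6, 99]
L4 α=2/7: [718/7, 6631/42, 895/7]
L5 α=1/2: [1565/14, 12007/84, 1287/14]
L6 α=1/2: [4883/28, 20995/168, 1483/28]
L7 α=1/2: [8831/56, 56947/336, 5263/56]
→ [158, 169, 94]

at x=0,y=0 over L1,L2,L4,L5,L6,L7:
L1 α=2/3: [254/3, 212/3, 128]
L2 α=1/2: [340/3, 449/6, 91]
L4 α=3/5: [469/3, 2726/15, 49]
L5 α=1/2: [437/3, 5561/30, 247/2]
L6 α=0: [437/3, 5561/30, 247/2]
L7 α=1/4: [471/4, 6971/40, 887/8]
rounded: [118, 174, 111]

query (1,2) [L1,L2,L4,L5,L6,L7] — begin 0,0,0
L1 α=4/5: [516/5, 748/5, 92]
L2 α=3/5: [2232/25, 4136/25, 134]
L4 α=1/2: [1816/25, 10261/50, 109]
L5 α=1/6: [2231/30, 12281/60, 119]
L6 α=2/3: [9851/90, 18401/180, 117]
L7 α=1/7: [1583/15, 22391/210, 863/7]
rounded: [106, 107, 123]
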